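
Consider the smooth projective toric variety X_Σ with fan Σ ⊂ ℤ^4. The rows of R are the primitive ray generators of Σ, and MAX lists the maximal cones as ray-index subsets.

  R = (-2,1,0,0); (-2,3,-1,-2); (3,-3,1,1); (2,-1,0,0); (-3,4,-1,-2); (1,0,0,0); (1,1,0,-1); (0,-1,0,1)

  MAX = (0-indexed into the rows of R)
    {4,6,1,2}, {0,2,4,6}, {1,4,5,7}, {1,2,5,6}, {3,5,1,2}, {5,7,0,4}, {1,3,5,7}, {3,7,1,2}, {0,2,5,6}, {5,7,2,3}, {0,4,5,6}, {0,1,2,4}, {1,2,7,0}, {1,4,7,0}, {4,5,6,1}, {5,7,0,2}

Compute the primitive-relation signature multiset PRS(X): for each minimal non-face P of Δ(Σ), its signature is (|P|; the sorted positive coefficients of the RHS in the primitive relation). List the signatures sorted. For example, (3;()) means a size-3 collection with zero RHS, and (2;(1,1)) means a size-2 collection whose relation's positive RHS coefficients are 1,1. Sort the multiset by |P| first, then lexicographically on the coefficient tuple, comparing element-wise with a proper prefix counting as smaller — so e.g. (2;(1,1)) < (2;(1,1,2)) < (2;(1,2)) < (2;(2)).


9 collections generate NE(X_Σ); each relation:

  P = {0,3}:  v_{0} + v_{3} = 0  →  sig = (2;())
  P = {6,7}:  v_{6} + v_{7} = v_{5}  →  sig = (2;(1))
  P = {3,4}:  v_{3} + v_{4} = v_{1} + v_{5}  →  sig = (2;(1,1))
  P = {3,6}:  v_{3} + v_{6} = v_{1} + v_{2} + 2·v_{5}  →  sig = (2;(1,1,2))
  P = {2,4,7}:  v_{2} + v_{4} + v_{7} = 0  →  sig = (3;())
  P = {0,1,5}:  v_{0} + v_{1} + v_{5} = v_{4}  →  sig = (3;(1))
  P = {2,4,5}:  v_{2} + v_{4} + v_{5} = v_{6}  →  sig = (3;(1))
  P = {0,1,6}:  v_{0} + v_{1} + v_{6} = v_{2} + 2·v_{4}  →  sig = (3;(1,2))
  P = {1,2,5,7}:  v_{1} + v_{2} + v_{5} + v_{7} = v_{3}  →  sig = (4;(1))

Hence PRS(X_Σ) =
    (2;())
    (2;(1))
    (2;(1,1))
    (2;(1,1,2))
    (3;())
    (3;(1))
    (3;(1))
    (3;(1,2))
    (4;(1))


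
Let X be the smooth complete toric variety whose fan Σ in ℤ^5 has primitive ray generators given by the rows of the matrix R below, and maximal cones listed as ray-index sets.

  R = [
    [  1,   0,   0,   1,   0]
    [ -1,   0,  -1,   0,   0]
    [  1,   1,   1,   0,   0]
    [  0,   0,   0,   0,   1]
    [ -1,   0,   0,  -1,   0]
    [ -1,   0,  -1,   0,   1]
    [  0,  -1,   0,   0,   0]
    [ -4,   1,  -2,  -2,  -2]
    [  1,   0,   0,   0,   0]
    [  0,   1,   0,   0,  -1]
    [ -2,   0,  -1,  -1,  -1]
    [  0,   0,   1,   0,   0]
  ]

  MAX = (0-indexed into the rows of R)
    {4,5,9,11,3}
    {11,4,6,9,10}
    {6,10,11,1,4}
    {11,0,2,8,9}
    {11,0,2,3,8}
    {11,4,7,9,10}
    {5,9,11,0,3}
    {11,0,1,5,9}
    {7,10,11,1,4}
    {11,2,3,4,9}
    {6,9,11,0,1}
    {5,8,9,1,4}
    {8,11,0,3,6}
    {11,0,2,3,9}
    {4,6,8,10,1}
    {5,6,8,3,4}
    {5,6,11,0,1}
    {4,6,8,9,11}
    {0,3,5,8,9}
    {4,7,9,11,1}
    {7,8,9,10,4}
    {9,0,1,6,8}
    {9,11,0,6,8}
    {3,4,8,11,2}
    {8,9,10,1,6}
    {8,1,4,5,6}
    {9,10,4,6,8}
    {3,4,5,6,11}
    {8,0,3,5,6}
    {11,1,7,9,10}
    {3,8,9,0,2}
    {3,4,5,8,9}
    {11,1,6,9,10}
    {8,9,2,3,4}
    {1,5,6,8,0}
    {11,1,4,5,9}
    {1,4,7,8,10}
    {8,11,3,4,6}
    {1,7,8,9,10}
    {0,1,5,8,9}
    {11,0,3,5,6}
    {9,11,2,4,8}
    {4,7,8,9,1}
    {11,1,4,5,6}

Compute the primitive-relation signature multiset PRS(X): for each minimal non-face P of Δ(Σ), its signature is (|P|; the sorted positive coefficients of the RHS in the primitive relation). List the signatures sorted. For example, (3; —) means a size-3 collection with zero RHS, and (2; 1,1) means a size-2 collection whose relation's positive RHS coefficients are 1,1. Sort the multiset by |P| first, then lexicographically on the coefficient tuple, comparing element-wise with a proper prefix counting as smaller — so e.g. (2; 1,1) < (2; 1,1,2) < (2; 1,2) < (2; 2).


|primitive collections| = 23. Relations:

  • {0,4}:  v_{0} + v_{4} = 0  so sig = (2; —)
  • {1,3}:  v_{1} + v_{3} = v_{5}  so sig = (2; 1)
  • {1,2}:  v_{1} + v_{2} = v_{3} + v_{9}  so sig = (2; 1,1)
  • {2,6}:  v_{2} + v_{6} = v_{8} + v_{11}  so sig = (2; 1,1)
  • {2,10}:  v_{2} + v_{10} = v_{4} + v_{9}  so sig = (2; 1,1)
  • {3,10}:  v_{3} + v_{10} = v_{1} + v_{4}  so sig = (2; 1,1)
  • {0,7}:  v_{0} + v_{7} = v_{1} + v_{9} + v_{10}  so sig = (2; 1,1,1)
  • {0,10}:  v_{0} + v_{10} = v_{1} + v_{6} + v_{9}  so sig = (2; 1,1,1)
  • {2,5}:  v_{2} + v_{5} = 2·v_{3} + v_{9}  so sig = (2; 1,2)
  • {5,10}:  v_{5} + v_{10} = 2·v_{1} + v_{4}  so sig = (2; 1,2)
  • {2,7}:  v_{2} + v_{7} = v_{1} + 2·v_{4} + 2·v_{9}  so sig = (2; 1,2,2)
  • {3,7}:  v_{3} + v_{7} = 2·v_{1} + 2·v_{4} + v_{9}  so sig = (2; 1,2,2)
  • {5,7}:  v_{5} + v_{7} = 3·v_{1} + 2·v_{4} + v_{9}  so sig = (2; 1,2,3)
  • {6,7}:  v_{6} + v_{7} = 2·v_{10}  so sig = (2; 2)
  • {1,8,11}:  v_{1} + v_{8} + v_{11} = 0  so sig = (3; —)
  • {3,6,9}:  v_{3} + v_{6} + v_{9} = 0  so sig = (3; —)
  • {5,6,9}:  v_{5} + v_{6} + v_{9} = v_{1}  so sig = (3; 1)
  • {5,8,11}:  v_{5} + v_{8} + v_{11} = v_{3}  so sig = (3; 1)
  • {7,8,11}:  v_{7} + v_{8} + v_{11} = v_{4} + v_{9} + v_{10}  so sig = (3; 1,1,1)
  • {8,10,11}:  v_{8} + v_{10} + v_{11} = v_{4} + v_{6} + v_{9}  so sig = (3; 1,1,1)
  • {1,4,6,9}:  v_{1} + v_{4} + v_{6} + v_{9} = v_{10}  so sig = (4; 1)
  • {1,4,9,10}:  v_{1} + v_{4} + v_{9} + v_{10} = v_{7}  so sig = (4; 1)
  • {3,8,9,11}:  v_{3} + v_{8} + v_{9} + v_{11} = v_{2}  so sig = (4; 1)

Sorted signature multiset PRS(X):
    |P|=2: 14 collections, coeffs (), (1), (1,1), (1,1), (1,1), (1,1), (1,1,1), (1,1,1), (1,2), (1,2), (1,2,2), (1,2,2), (1,2,3), (2)
    |P|=3: 6 collections, coeffs (), (), (1), (1), (1,1,1), (1,1,1)
    |P|=4: 3 collections, coeffs (1), (1), (1)


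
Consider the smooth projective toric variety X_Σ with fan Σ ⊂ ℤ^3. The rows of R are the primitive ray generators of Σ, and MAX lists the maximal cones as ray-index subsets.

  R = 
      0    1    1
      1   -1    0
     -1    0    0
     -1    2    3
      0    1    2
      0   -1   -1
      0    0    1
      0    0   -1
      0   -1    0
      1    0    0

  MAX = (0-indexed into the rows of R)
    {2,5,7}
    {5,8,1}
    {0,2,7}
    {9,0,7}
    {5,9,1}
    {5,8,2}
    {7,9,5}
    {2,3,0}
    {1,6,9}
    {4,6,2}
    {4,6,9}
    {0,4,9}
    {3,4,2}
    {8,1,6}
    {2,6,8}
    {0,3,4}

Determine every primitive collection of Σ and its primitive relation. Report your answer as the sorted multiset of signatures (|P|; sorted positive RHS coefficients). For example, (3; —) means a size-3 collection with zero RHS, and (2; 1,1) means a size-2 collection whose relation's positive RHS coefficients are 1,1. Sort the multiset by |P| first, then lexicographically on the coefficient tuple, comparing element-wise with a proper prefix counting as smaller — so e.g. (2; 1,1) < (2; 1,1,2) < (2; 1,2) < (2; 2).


Primitive collections (22):

  P = {0,5}:  v_{0} + v_{5} = 0 — sig = (2; —)
  P = {2,9}:  v_{2} + v_{9} = 0 — sig = (2; —)
  P = {6,7}:  v_{6} + v_{7} = 0 — sig = (2; —)
  P = {0,6}:  v_{0} + v_{6} = v_{4} — sig = (2; 1)
  P = {0,8}:  v_{0} + v_{8} = v_{6} — sig = (2; 1)
  P = {1,2}:  v_{1} + v_{2} = v_{8} — sig = (2; 1)
  P = {4,5}:  v_{4} + v_{5} = v_{6} — sig = (2; 1)
  P = {4,7}:  v_{4} + v_{7} = v_{0} — sig = (2; 1)
  P = {5,6}:  v_{5} + v_{6} = v_{8} — sig = (2; 1)
  P = {7,8}:  v_{7} + v_{8} = v_{5} — sig = (2; 1)
  P = {8,9}:  v_{8} + v_{9} = v_{1} — sig = (2; 1)
  P = {0,1}:  v_{0} + v_{1} = v_{6} + v_{9} — sig = (2; 1,1)
  P = {1,3}:  v_{1} + v_{3} = v_{4} + v_{6} — sig = (2; 1,1)
  P = {1,7}:  v_{1} + v_{7} = v_{5} + v_{9} — sig = (2; 1,1)
  P = {3,5}:  v_{3} + v_{5} = v_{2} + v_{4} — sig = (2; 1,1)
  P = {3,9}:  v_{3} + v_{9} = v_{0} + v_{4} — sig = (2; 1,1)
  P = {3,8}:  v_{3} + v_{8} = v_{2} + v_{4} + v_{6} — sig = (2; 1,1,1)
  P = {1,4}:  v_{1} + v_{4} = 2·v_{6} + v_{9} — sig = (2; 1,2)
  P = {3,6}:  v_{3} + v_{6} = v_{2} + 2·v_{4} — sig = (2; 1,2)
  P = {3,7}:  v_{3} + v_{7} = 2·v_{0} + v_{2} — sig = (2; 1,2)
  P = {4,8}:  v_{4} + v_{8} = 2·v_{6} — sig = (2; 2)
  P = {0,2,4}:  v_{0} + v_{2} + v_{4} = v_{3} — sig = (3; 1)

Sorted signature multiset PRS(X):
    (2; —)
    (2; —)
    (2; —)
    (2; 1)
    (2; 1)
    (2; 1)
    (2; 1)
    (2; 1)
    (2; 1)
    (2; 1)
    (2; 1)
    (2; 1,1)
    (2; 1,1)
    (2; 1,1)
    (2; 1,1)
    (2; 1,1)
    (2; 1,1,1)
    (2; 1,2)
    (2; 1,2)
    (2; 1,2)
    (2; 2)
    (3; 1)


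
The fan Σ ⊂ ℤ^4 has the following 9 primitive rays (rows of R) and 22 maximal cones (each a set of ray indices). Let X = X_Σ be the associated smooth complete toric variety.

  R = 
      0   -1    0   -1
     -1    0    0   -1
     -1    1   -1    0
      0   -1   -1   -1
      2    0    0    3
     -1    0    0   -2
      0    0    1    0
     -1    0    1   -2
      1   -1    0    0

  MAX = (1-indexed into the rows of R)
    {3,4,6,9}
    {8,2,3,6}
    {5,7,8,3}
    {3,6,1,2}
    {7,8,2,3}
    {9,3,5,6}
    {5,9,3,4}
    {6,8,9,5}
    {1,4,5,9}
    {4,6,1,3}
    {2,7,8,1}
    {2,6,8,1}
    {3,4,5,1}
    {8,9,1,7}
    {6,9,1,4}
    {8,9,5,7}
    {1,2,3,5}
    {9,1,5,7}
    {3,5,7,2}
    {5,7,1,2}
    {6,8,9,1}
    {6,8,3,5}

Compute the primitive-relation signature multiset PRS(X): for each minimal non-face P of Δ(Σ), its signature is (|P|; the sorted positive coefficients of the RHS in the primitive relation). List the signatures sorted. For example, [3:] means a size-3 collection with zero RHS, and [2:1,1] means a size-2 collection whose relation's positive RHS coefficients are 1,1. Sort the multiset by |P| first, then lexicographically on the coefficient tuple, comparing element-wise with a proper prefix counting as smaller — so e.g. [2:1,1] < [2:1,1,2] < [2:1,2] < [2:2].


15 collections generate NE(X_Σ); each relation:

  P={2,9}:  v_{2} + v_{9} = v_{1}  ⟹  sig = [2:1]
  P={4,7}:  v_{4} + v_{7} = v_{1}  ⟹  sig = [2:1]
  P={6,7}:  v_{6} + v_{7} = v_{8}  ⟹  sig = [2:1]
  P={4,8}:  v_{4} + v_{8} = v_{1} + v_{6}  ⟹  sig = [2:1,1]
  P={2,4}:  v_{2} + v_{4} = 2·v_{1} + v_{3}  ⟹  sig = [2:1,2]
  P={2,5,6}:  v_{2} + v_{5} + v_{6} = 0  ⟹  sig = [3:]
  P={3,7,9}:  v_{3} + v_{7} + v_{9} = 0  ⟹  sig = [3:]
  P={1,3,7}:  v_{1} + v_{3} + v_{7} = v_{2}  ⟹  sig = [3:1]
  P={1,3,9}:  v_{1} + v_{3} + v_{9} = v_{4}  ⟹  sig = [3:1]
  P={1,5,6}:  v_{1} + v_{5} + v_{6} = v_{9}  ⟹  sig = [3:1]
  P={2,5,8}:  v_{2} + v_{5} + v_{8} = v_{7}  ⟹  sig = [3:1]
  P={3,8,9}:  v_{3} + v_{8} + v_{9} = v_{6}  ⟹  sig = [3:1]
  P={1,3,8}:  v_{1} + v_{3} + v_{8} = v_{2} + v_{6}  ⟹  sig = [3:1,1]
  P={1,5,8}:  v_{1} + v_{5} + v_{8} = v_{7} + v_{9}  ⟹  sig = [3:1,1]
  P={4,5,6}:  v_{4} + v_{5} + v_{6} = v_{3} + 2·v_{9}  ⟹  sig = [3:1,2]

Signatures (|P|; sorted positive RHS coefficients), sorted:
    [2:1]
    [2:1]
    [2:1]
    [2:1,1]
    [2:1,2]
    [3:]
    [3:]
    [3:1]
    [3:1]
    [3:1]
    [3:1]
    [3:1]
    [3:1,1]
    [3:1,1]
    [3:1,2]


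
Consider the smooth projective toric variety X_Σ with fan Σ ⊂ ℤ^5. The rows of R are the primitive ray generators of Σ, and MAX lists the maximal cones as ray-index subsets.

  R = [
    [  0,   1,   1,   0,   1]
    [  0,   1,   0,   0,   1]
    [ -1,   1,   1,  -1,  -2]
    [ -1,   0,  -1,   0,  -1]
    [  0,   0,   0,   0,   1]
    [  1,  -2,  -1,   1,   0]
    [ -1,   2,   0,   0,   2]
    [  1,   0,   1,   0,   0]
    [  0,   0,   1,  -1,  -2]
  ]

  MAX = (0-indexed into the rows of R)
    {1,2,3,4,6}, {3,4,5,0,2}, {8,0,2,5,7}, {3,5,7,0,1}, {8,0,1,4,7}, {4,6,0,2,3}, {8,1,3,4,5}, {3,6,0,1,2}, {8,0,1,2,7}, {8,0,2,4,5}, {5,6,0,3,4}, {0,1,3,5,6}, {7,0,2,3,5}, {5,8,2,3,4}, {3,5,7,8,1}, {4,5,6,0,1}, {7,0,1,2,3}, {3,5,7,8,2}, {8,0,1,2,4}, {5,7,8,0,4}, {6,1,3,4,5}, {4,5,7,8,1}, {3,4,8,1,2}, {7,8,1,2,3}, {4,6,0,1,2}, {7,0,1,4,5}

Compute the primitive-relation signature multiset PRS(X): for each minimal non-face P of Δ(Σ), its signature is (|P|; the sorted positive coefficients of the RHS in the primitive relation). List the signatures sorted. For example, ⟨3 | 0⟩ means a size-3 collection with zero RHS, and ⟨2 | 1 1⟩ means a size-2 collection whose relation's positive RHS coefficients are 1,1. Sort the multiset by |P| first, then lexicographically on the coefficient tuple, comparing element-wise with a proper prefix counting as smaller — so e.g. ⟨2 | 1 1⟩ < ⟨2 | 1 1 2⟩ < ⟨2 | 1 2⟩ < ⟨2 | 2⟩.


Σ has 9 primitive collections:

  {6,7}:  v_{6} + v_{7} = v_{0} + v_{1} — sig = ⟨2 | 1 1⟩
  {6,8}:  v_{6} + v_{8} = v_{1} + v_{2} + v_{4} — sig = ⟨2 | 1 1 1⟩
  {3,4,7}:  v_{3} + v_{4} + v_{7} = 0 — sig = ⟨3 | 0⟩
  {0,3,8}:  v_{0} + v_{3} + v_{8} = v_{2} — sig = ⟨3 | 1⟩
  {1,2,5}:  v_{1} + v_{2} + v_{5} = v_{3} + v_{7} — sig = ⟨3 | 1 1⟩
  {2,4,7}:  v_{2} + v_{4} + v_{7} = v_{0} + v_{8} — sig = ⟨3 | 1 1⟩
  {2,5,6}:  v_{2} + v_{5} + v_{6} = v_{0} + v_{3} — sig = ⟨3 | 1 1⟩
  {0,1,3,4}:  v_{0} + v_{1} + v_{3} + v_{4} = v_{6} — sig = ⟨4 | 1⟩
  {0,1,5,8}:  v_{0} + v_{1} + v_{5} + v_{8} = v_{7} — sig = ⟨4 | 1⟩

Sorted signature multiset PRS(X):
    ⟨2 | 1 1⟩
    ⟨2 | 1 1 1⟩
    ⟨3 | 0⟩
    ⟨3 | 1⟩
    ⟨3 | 1 1⟩
    ⟨3 | 1 1⟩
    ⟨3 | 1 1⟩
    ⟨4 | 1⟩
    ⟨4 | 1⟩


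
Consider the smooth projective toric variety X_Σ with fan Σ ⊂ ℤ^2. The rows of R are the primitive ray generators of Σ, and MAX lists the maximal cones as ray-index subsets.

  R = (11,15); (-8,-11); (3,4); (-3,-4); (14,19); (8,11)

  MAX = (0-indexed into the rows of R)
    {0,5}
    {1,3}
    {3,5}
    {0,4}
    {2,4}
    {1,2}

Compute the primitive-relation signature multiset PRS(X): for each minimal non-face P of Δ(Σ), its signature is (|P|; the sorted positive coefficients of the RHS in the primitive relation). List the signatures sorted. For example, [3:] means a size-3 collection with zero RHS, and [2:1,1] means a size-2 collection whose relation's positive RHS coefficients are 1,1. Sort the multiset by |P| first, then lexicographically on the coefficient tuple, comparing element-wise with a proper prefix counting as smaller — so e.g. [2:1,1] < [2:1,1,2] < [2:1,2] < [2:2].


Δ(Σ) — 6 vertices, 9 min non-faces:

  P = {1,5}:  v_{1} + v_{5} = 0  ⟹  sig = [2:]
  P = {2,3}:  v_{2} + v_{3} = 0  ⟹  sig = [2:]
  P = {0,1}:  v_{0} + v_{1} = v_{2}  ⟹  sig = [2:1]
  P = {0,2}:  v_{0} + v_{2} = v_{4}  ⟹  sig = [2:1]
  P = {0,3}:  v_{0} + v_{3} = v_{5}  ⟹  sig = [2:1]
  P = {2,5}:  v_{2} + v_{5} = v_{0}  ⟹  sig = [2:1]
  P = {3,4}:  v_{3} + v_{4} = v_{0}  ⟹  sig = [2:1]
  P = {1,4}:  v_{1} + v_{4} = 2·v_{2}  ⟹  sig = [2:2]
  P = {4,5}:  v_{4} + v_{5} = 2·v_{0}  ⟹  sig = [2:2]

Sorted signature multiset PRS(X):
    [2:]
    [2:]
    [2:1]
    [2:1]
    [2:1]
    [2:1]
    [2:1]
    [2:2]
    [2:2]


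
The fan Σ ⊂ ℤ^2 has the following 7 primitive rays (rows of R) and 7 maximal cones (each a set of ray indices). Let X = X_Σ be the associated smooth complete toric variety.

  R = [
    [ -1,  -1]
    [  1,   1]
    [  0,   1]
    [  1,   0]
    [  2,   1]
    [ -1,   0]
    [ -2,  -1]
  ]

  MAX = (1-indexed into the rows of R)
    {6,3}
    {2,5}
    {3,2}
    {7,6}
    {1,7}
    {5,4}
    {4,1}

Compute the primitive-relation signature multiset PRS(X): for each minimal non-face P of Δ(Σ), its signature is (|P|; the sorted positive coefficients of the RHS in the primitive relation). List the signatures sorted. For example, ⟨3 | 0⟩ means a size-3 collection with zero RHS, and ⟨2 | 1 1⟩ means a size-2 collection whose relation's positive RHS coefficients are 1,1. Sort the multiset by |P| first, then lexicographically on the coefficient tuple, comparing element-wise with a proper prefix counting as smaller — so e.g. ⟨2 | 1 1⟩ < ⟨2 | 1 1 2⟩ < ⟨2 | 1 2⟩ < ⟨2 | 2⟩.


14 minimal non-faces of Δ(Σ) (on 7 rays):

  • {1,2}:  v_{1} + v_{2} = 0 — sig = ⟨2 | 0⟩
  • {4,6}:  v_{4} + v_{6} = 0 — sig = ⟨2 | 0⟩
  • {5,7}:  v_{5} + v_{7} = 0 — sig = ⟨2 | 0⟩
  • {1,3}:  v_{1} + v_{3} = v_{6} — sig = ⟨2 | 1⟩
  • {1,5}:  v_{1} + v_{5} = v_{4} — sig = ⟨2 | 1⟩
  • {1,6}:  v_{1} + v_{6} = v_{7} — sig = ⟨2 | 1⟩
  • {2,4}:  v_{2} + v_{4} = v_{5} — sig = ⟨2 | 1⟩
  • {2,6}:  v_{2} + v_{6} = v_{3} — sig = ⟨2 | 1⟩
  • {2,7}:  v_{2} + v_{7} = v_{6} — sig = ⟨2 | 1⟩
  • {3,4}:  v_{3} + v_{4} = v_{2} — sig = ⟨2 | 1⟩
  • {4,7}:  v_{4} + v_{7} = v_{1} — sig = ⟨2 | 1⟩
  • {5,6}:  v_{5} + v_{6} = v_{2} — sig = ⟨2 | 1⟩
  • {3,5}:  v_{3} + v_{5} = 2·v_{2} — sig = ⟨2 | 2⟩
  • {3,7}:  v_{3} + v_{7} = 2·v_{6} — sig = ⟨2 | 2⟩

Hence PRS(X_Σ) =
    ⟨2 | 0⟩
    ⟨2 | 0⟩
    ⟨2 | 0⟩
    ⟨2 | 1⟩
    ⟨2 | 1⟩
    ⟨2 | 1⟩
    ⟨2 | 1⟩
    ⟨2 | 1⟩
    ⟨2 | 1⟩
    ⟨2 | 1⟩
    ⟨2 | 1⟩
    ⟨2 | 1⟩
    ⟨2 | 2⟩
    ⟨2 | 2⟩


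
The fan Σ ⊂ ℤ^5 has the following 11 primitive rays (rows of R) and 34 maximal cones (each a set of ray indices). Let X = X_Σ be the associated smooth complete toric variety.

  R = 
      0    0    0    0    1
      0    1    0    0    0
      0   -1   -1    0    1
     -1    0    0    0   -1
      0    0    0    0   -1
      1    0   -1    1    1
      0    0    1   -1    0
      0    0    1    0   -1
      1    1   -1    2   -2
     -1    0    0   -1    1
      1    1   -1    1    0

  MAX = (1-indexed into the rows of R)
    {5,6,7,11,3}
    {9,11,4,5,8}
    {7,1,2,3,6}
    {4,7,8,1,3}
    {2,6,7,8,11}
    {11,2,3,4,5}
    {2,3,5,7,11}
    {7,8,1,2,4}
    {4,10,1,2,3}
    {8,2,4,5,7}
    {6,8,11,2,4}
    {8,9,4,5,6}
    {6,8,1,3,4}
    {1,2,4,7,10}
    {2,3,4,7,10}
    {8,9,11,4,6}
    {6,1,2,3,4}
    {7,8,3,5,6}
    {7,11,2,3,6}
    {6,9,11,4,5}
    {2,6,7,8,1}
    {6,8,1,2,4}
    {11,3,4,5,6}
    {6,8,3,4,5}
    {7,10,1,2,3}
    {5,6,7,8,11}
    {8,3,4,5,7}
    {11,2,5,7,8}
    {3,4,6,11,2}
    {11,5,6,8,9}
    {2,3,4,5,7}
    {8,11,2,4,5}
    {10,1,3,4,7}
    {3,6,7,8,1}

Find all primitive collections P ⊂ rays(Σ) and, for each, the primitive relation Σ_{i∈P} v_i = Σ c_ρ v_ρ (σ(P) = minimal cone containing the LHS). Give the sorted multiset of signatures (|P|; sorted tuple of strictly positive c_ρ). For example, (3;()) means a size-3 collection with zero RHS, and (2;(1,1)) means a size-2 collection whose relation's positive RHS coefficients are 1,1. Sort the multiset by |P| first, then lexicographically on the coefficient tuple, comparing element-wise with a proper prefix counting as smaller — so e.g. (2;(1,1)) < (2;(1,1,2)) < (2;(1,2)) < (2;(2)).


|primitive collections| = 18. Relations:

  • {1,5}:  v_{1} + v_{5} = 0  ⟹  sig = (2;())
  • {1,11}:  v_{1} + v_{11} = v_{2} + v_{6}  ⟹  sig = (2;(1,1))
  • {9,10}:  v_{9} + v_{10} = v_{4} + v_{11}  ⟹  sig = (2;(1,1))
  • {6,10}:  v_{6} + v_{10} = v_{1} + v_{2} + v_{3}  ⟹  sig = (2;(1,1,1))
  • {7,9}:  v_{7} + v_{9} = v_{5} + v_{8} + v_{11}  ⟹  sig = (2;(1,1,1))
  • {8,10}:  v_{8} + v_{10} = v_{1} + v_{4} + v_{7}  ⟹  sig = (2;(1,1,1))
  • {1,9}:  v_{1} + v_{9} = v_{4} + v_{6} + v_{8} + v_{11}  ⟹  sig = (2;(1,1,1,1))
  • {5,10}:  v_{5} + v_{10} = v_{2} + v_{3} + v_{4} + v_{7}  ⟹  sig = (2;(1,1,1,1))
  • {2,9}:  v_{2} + v_{9} = v_{4} + v_{8} + 2·v_{11}  ⟹  sig = (2;(1,1,2))
  • {10,11}:  v_{10} + v_{11} = 2·v_{2} + v_{3}  ⟹  sig = (2;(1,2))
  • {3,9}:  v_{3} + v_{9} = v_{4} + 2·v_{5} + 2·v_{6}  ⟹  sig = (2;(1,2,2))
  • {2,3,8}:  v_{2} + v_{3} + v_{8} = 0  ⟹  sig = (3;())
  • {4,6,7}:  v_{4} + v_{6} + v_{7} = 0  ⟹  sig = (3;())
  • {2,5,6}:  v_{2} + v_{5} + v_{6} = v_{11}  ⟹  sig = (3;(1))
  • {3,8,11}:  v_{3} + v_{8} + v_{11} = v_{5} + v_{6}  ⟹  sig = (3;(1,1))
  • {4,7,11}:  v_{4} + v_{7} + v_{11} = v_{2} + v_{5}  ⟹  sig = (3;(1,1))
  • {1,2,3,4,7}:  v_{1} + v_{2} + v_{3} + v_{4} + v_{7} = v_{10}  ⟹  sig = (5;(1))
  • {4,5,6,8,11}:  v_{4} + v_{5} + v_{6} + v_{8} + v_{11} = v_{9}  ⟹  sig = (5;(1))

Hence PRS(X_Σ) =
    (2;())
    (2;(1,1))
    (2;(1,1))
    (2;(1,1,1))
    (2;(1,1,1))
    (2;(1,1,1))
    (2;(1,1,1,1))
    (2;(1,1,1,1))
    (2;(1,1,2))
    (2;(1,2))
    (2;(1,2,2))
    (3;())
    (3;())
    (3;(1))
    (3;(1,1))
    (3;(1,1))
    (5;(1))
    (5;(1))


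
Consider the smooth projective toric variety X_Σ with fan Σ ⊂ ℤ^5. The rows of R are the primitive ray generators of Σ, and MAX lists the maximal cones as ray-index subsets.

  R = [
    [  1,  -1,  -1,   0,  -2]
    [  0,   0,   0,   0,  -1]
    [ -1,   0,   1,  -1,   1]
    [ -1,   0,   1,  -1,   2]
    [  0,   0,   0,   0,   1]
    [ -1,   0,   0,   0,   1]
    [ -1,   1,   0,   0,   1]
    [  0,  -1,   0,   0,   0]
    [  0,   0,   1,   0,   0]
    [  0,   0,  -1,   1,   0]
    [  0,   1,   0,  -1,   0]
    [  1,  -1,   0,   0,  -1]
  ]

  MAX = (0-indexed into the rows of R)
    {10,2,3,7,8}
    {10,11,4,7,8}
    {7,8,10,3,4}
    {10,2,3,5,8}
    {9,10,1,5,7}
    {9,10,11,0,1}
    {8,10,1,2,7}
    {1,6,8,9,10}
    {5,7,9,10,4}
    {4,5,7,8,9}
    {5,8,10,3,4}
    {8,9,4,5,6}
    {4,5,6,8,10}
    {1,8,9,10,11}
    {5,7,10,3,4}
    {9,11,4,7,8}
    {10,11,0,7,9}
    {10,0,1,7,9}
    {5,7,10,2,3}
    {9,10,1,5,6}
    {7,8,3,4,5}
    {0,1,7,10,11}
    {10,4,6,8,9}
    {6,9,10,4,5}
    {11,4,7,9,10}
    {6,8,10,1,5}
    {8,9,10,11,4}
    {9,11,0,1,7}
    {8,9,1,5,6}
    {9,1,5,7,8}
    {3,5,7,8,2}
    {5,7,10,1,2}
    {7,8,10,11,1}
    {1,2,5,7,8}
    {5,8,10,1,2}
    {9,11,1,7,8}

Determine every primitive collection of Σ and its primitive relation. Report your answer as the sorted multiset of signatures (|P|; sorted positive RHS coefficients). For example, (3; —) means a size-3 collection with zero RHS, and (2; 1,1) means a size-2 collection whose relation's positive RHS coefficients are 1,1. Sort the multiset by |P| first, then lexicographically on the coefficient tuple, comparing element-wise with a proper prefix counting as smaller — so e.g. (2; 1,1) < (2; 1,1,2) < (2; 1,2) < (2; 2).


Minimal non-faces — 22 found among 12 rays, 36 max cones:

  {1,4}:  v_{1} + v_{4} = 0  →  sig = (2; —)
  {6,11}:  v_{6} + v_{11} = 0  →  sig = (2; —)
  {1,3}:  v_{1} + v_{3} = v_{2}  →  sig = (2; 1)
  {2,4}:  v_{2} + v_{4} = v_{3}  →  sig = (2; 1)
  {2,9}:  v_{2} + v_{9} = v_{5}  →  sig = (2; 1)
  {5,11}:  v_{5} + v_{11} = v_{7}  →  sig = (2; 1)
  {6,7}:  v_{6} + v_{7} = v_{5}  →  sig = (2; 1)
  {0,8}:  v_{0} + v_{8} = v_{1} + v_{11}  →  sig = (2; 1,1)
  {3,9}:  v_{3} + v_{9} = v_{4} + v_{5}  →  sig = (2; 1,1)
  {0,4}:  v_{0} + v_{4} = v_{7} + v_{9} + v_{10} + v_{11}  →  sig = (2; 1,1,1,1)
  {0,6}:  v_{0} + v_{6} = v_{1} + v_{7} + v_{9} + v_{10}  →  sig = (2; 1,1,1,1)
  {0,5}:  v_{0} + v_{5} = v_{1} + 2·v_{7} + v_{9} + v_{10}  →  sig = (2; 1,1,1,2)
  {3,6}:  v_{3} + v_{6} = v_{4} + 2·v_{5} + v_{8} + v_{10}  →  sig = (2; 1,1,1,2)
  {3,11}:  v_{3} + v_{11} = v_{4} + 2·v_{7} + v_{8} + v_{10}  →  sig = (2; 1,1,1,2)
  {0,2}:  v_{0} + v_{2} = v_{1} + 2·v_{7} + v_{10}  →  sig = (2; 1,1,2)
  {2,6}:  v_{2} + v_{6} = 2·v_{5} + v_{8} + v_{10}  →  sig = (2; 1,1,2)
  {2,11}:  v_{2} + v_{11} = 2·v_{7} + v_{8} + v_{10}  →  sig = (2; 1,1,2)
  {0,3}:  v_{0} + v_{3} = 2·v_{7} + v_{10}  →  sig = (2; 1,2)
  {7,8,9,10}:  v_{7} + v_{8} + v_{9} + v_{10} = 0  →  sig = (4; —)
  {5,7,8,10}:  v_{5} + v_{7} + v_{8} + v_{10} = v_{2}  →  sig = (4; 1)
  {5,8,9,10}:  v_{5} + v_{8} + v_{9} + v_{10} = v_{6}  →  sig = (4; 1)
  {1,7,9,10,11}:  v_{1} + v_{7} + v_{9} + v_{10} + v_{11} = v_{0}  →  sig = (5; 1)

Sorted signature multiset PRS(X):
    |P|=2: 18 collections, coeffs (), (), (1), (1), (1), (1), (1), (1,1), (1,1), (1,1,1,1), (1,1,1,1), (1,1,1,2), (1,1,1,2), (1,1,1,2), (1,1,2), (1,1,2), (1,1,2), (1,2)
    |P|=4: 3 collections, coeffs (), (1), (1)
    |P|=5: 1 collection, coeffs (1)


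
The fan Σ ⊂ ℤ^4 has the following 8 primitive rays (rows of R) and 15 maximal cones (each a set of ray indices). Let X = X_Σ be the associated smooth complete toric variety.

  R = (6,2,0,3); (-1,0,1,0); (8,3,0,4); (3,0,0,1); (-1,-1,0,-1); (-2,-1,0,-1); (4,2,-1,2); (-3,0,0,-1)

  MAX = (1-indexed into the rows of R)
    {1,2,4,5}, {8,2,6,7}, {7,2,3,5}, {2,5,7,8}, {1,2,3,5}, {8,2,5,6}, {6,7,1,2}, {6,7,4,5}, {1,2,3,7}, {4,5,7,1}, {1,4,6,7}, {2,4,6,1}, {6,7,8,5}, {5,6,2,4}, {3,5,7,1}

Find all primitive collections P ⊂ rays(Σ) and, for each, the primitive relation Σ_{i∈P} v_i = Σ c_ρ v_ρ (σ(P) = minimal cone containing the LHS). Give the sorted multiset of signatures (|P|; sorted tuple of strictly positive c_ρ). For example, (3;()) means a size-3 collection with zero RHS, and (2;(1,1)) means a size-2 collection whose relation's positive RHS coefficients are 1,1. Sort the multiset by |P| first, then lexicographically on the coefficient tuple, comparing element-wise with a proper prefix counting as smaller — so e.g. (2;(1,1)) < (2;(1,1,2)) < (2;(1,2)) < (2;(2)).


Minimal non-faces — 9 found among 8 rays, 15 max cones:

  {4,8}:  v_{4} + v_{8} = 0  ⟹  sig = (2;())
  {3,6}:  v_{3} + v_{6} = v_{1}  ⟹  sig = (2;(1))
  {1,8}:  v_{1} + v_{8} = v_{2} + v_{7}  ⟹  sig = (2;(1,1))
  {3,4}:  v_{3} + v_{4} = 2·v_{1} + v_{5}  ⟹  sig = (2;(1,2))
  {3,8}:  v_{3} + v_{8} = 2·v_{2} + v_{5} + 2·v_{7}  ⟹  sig = (2;(1,2,2))
  {1,5,6}:  v_{1} + v_{5} + v_{6} = v_{4}  ⟹  sig = (3;(1))
  {2,4,7}:  v_{2} + v_{4} + v_{7} = v_{1}  ⟹  sig = (3;(1))
  {2,5,6,7}:  v_{2} + v_{5} + v_{6} + v_{7} = 0  ⟹  sig = (4;())
  {1,2,5,7}:  v_{1} + v_{2} + v_{5} + v_{7} = v_{3}  ⟹  sig = (4;(1))

Sorted signature multiset PRS(X):
    |P|=2: 5 collections, coeffs (), (1), (1,1), (1,2), (1,2,2)
    |P|=3: 2 collections, coeffs (1), (1)
    |P|=4: 2 collections, coeffs (), (1)


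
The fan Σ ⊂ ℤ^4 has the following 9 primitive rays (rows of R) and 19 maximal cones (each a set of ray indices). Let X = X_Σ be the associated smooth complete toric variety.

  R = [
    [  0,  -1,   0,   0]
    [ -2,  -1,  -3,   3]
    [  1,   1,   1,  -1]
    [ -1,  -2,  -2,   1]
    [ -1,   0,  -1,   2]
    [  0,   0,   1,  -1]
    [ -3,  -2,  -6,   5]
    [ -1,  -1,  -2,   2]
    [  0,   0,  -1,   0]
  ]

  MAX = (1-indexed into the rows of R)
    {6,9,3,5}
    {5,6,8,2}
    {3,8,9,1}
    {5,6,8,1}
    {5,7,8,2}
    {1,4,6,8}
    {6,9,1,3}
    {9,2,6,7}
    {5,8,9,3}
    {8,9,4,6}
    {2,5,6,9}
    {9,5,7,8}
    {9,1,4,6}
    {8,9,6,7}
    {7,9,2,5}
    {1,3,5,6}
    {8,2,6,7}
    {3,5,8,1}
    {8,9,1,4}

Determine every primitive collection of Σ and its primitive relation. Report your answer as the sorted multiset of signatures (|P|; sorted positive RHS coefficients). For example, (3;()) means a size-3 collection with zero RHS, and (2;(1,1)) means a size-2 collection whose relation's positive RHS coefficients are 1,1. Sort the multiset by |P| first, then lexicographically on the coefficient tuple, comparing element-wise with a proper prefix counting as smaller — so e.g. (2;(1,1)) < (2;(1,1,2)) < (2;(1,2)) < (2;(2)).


14 minimal non-faces of Δ(Σ) (on 9 rays):

  • {2,3}:  v_{2} + v_{3} = v_{5} + v_{9}  ⟹  sig = (2;(1,1))
  • {3,4}:  v_{3} + v_{4} = v_{1} + v_{9}  ⟹  sig = (2;(1,1))
  • {3,7}:  v_{3} + v_{7} = v_{5} + v_{8} + 2·v_{9}  ⟹  sig = (2;(1,1,2))
  • {1,7}:  v_{1} + v_{7} = v_{6} + 3·v_{8} + v_{9}  ⟹  sig = (2;(1,1,3))
  • {1,2}:  v_{1} + v_{2} = v_{6} + 2·v_{8}  ⟹  sig = (2;(1,2))
  • {4,5}:  v_{4} + v_{5} = v_{6} + 2·v_{8}  ⟹  sig = (2;(1,2))
  • {2,4}:  v_{2} + v_{4} = 2·v_{6} + 3·v_{8} + v_{9}  ⟹  sig = (2;(1,2,3))
  • {4,7}:  v_{4} + v_{7} = 2·v_{6} + 4·v_{8} + 2·v_{9}  ⟹  sig = (2;(2,2,4))
  • {3,6,8}:  v_{3} + v_{6} + v_{8} = 0  ⟹  sig = (3;())
  • {1,5,9}:  v_{1} + v_{5} + v_{9} = v_{8}  ⟹  sig = (3;(1))
  • {2,8,9}:  v_{2} + v_{8} + v_{9} = v_{7}  ⟹  sig = (3;(1))
  • {5,6,7}:  v_{5} + v_{6} + v_{7} = 2·v_{2}  ⟹  sig = (3;(2))
  • {1,6,8,9}:  v_{1} + v_{6} + v_{8} + v_{9} = v_{4}  ⟹  sig = (4;(1))
  • {5,6,8,9}:  v_{5} + v_{6} + v_{8} + v_{9} = v_{2}  ⟹  sig = (4;(1))

so the primitive-relation signature multiset is
[(2;(1,1)), (2;(1,1)), (2;(1,1,2)), (2;(1,1,3)), (2;(1,2)), (2;(1,2)), (2;(1,2,3)), (2;(2,2,4)), (3;()), (3;(1)), (3;(1)), (3;(2)), (4;(1)), (4;(1))]


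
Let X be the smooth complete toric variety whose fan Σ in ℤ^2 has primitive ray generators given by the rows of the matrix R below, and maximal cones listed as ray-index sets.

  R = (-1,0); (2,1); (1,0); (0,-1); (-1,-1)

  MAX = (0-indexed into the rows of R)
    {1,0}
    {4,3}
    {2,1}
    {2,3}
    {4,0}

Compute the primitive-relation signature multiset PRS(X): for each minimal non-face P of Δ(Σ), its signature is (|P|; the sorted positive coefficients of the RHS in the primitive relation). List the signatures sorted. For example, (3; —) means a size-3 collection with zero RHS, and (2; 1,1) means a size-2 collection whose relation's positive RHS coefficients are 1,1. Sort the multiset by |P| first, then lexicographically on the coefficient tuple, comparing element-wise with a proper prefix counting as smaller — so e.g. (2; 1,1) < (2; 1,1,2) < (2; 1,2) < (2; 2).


|primitive collections| = 5. Relations:

  P = {0,2}:  v_{0} + v_{2} = 0  ⟹  sig = (2; —)
  P = {0,3}:  v_{0} + v_{3} = v_{4}  ⟹  sig = (2; 1)
  P = {1,4}:  v_{1} + v_{4} = v_{2}  ⟹  sig = (2; 1)
  P = {2,4}:  v_{2} + v_{4} = v_{3}  ⟹  sig = (2; 1)
  P = {1,3}:  v_{1} + v_{3} = 2·v_{2}  ⟹  sig = (2; 2)

Sorted signature multiset PRS(X):
[(2; —), (2; 1), (2; 1), (2; 1), (2; 2)]


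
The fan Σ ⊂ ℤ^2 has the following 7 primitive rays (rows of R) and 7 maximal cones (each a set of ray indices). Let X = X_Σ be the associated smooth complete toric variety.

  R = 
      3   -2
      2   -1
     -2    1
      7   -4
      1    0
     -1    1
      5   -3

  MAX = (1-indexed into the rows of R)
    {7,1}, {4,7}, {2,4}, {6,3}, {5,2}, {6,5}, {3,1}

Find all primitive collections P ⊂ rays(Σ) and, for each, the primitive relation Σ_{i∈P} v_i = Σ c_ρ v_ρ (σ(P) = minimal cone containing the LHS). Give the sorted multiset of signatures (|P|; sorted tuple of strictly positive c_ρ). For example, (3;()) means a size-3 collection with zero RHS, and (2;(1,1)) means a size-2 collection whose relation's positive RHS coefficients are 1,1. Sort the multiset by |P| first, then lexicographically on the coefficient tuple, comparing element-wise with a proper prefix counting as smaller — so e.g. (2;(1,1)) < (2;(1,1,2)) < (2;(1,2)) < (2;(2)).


Δ(Σ) — 7 vertices, 14 min non-faces:

  {2,3}:  v_{2} + v_{3} = 0  ⟹  sig = (2;())
  {1,2}:  v_{1} + v_{2} = v_{7}  ⟹  sig = (2;(1))
  {1,6}:  v_{1} + v_{6} = v_{2}  ⟹  sig = (2;(1))
  {2,6}:  v_{2} + v_{6} = v_{5}  ⟹  sig = (2;(1))
  {2,7}:  v_{2} + v_{7} = v_{4}  ⟹  sig = (2;(1))
  {3,4}:  v_{3} + v_{4} = v_{7}  ⟹  sig = (2;(1))
  {3,5}:  v_{3} + v_{5} = v_{6}  ⟹  sig = (2;(1))
  {3,7}:  v_{3} + v_{7} = v_{1}  ⟹  sig = (2;(1))
  {1,4}:  v_{1} + v_{4} = 2·v_{7}  ⟹  sig = (2;(2))
  {1,5}:  v_{1} + v_{5} = 2·v_{2}  ⟹  sig = (2;(2))
  {6,7}:  v_{6} + v_{7} = 2·v_{2}  ⟹  sig = (2;(2))
  {4,6}:  v_{4} + v_{6} = 3·v_{2}  ⟹  sig = (2;(3))
  {5,7}:  v_{5} + v_{7} = 3·v_{2}  ⟹  sig = (2;(3))
  {4,5}:  v_{4} + v_{5} = 4·v_{2}  ⟹  sig = (2;(4))

Sorted signature multiset PRS(X):
[(2;()), (2;(1)), (2;(1)), (2;(1)), (2;(1)), (2;(1)), (2;(1)), (2;(1)), (2;(2)), (2;(2)), (2;(2)), (2;(3)), (2;(3)), (2;(4))]


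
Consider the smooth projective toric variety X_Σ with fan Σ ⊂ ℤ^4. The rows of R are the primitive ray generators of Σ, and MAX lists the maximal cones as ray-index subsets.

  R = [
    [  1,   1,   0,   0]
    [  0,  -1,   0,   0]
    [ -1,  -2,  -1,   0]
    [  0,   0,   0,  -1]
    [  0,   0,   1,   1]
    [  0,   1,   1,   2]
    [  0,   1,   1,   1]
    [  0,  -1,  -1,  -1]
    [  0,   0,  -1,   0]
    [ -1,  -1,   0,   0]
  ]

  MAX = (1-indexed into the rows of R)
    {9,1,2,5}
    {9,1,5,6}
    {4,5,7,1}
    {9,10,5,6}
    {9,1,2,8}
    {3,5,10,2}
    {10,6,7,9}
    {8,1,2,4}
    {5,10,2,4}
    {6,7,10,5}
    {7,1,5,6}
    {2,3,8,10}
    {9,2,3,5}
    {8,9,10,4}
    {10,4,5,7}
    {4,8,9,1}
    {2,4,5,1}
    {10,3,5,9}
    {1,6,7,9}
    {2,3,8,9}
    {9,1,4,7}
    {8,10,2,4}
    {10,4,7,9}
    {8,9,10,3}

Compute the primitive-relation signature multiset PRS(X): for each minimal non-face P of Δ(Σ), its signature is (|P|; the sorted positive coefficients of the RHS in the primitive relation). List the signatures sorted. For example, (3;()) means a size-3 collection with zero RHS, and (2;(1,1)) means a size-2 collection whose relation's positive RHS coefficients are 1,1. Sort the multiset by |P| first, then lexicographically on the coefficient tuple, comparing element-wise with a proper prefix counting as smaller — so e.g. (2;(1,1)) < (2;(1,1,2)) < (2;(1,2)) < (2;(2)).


Minimal non-faces — 15 found among 10 rays, 24 max cones:

  P={1,10}:  v_{1} + v_{10} = 0  so sig = (2;())
  P={7,8}:  v_{7} + v_{8} = 0  so sig = (2;())
  P={2,7}:  v_{2} + v_{7} = v_{5}  so sig = (2;(1))
  P={4,6}:  v_{4} + v_{6} = v_{7}  so sig = (2;(1))
  P={5,8}:  v_{5} + v_{8} = v_{2}  so sig = (2;(1))
  P={1,3}:  v_{1} + v_{3} = v_{2} + v_{9}  so sig = (2;(1,1))
  P={3,4}:  v_{3} + v_{4} = v_{8} + v_{10}  so sig = (2;(1,1))
  P={6,8}:  v_{6} + v_{8} = v_{5} + v_{9}  so sig = (2;(1,1))
  P={3,7}:  v_{3} + v_{7} = v_{5} + v_{9} + v_{10}  so sig = (2;(1,1,1))
  P={2,6}:  v_{2} + v_{6} = 2·v_{5} + v_{9}  so sig = (2;(1,2))
  P={3,6}:  v_{3} + v_{6} = 2·v_{5} + 2·v_{9} + v_{10}  so sig = (2;(1,2,2))
  P={4,5,9}:  v_{4} + v_{5} + v_{9} = 0  so sig = (3;())
  P={2,4,9}:  v_{2} + v_{4} + v_{9} = v_{8}  so sig = (3;(1))
  P={2,9,10}:  v_{2} + v_{9} + v_{10} = v_{3}  so sig = (3;(1))
  P={5,7,9}:  v_{5} + v_{7} + v_{9} = v_{6}  so sig = (3;(1))

so the primitive-relation signature multiset is
    |P|=2: 11 collections, coeffs (), (), (1), (1), (1), (1,1), (1,1), (1,1), (1,1,1), (1,2), (1,2,2)
    |P|=3: 4 collections, coeffs (), (1), (1), (1)


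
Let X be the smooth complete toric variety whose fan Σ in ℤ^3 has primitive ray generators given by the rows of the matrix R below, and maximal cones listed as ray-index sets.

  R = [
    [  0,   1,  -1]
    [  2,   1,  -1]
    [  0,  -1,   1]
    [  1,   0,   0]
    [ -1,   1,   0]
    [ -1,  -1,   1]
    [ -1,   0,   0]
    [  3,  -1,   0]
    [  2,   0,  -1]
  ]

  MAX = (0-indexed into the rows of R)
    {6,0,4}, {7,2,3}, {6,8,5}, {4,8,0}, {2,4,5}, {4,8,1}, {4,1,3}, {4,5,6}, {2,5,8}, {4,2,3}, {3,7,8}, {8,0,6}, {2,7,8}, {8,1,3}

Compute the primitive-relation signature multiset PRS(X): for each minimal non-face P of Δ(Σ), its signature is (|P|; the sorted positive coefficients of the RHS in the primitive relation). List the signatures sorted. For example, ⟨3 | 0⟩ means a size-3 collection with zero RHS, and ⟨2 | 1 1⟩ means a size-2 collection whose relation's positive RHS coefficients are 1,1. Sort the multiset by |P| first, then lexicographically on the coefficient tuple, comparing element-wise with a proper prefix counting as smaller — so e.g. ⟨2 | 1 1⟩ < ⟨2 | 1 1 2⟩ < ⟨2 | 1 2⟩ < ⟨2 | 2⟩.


Δ(Σ) — 9 vertices, 20 min non-faces:

  P={0,2}:  v_{0} + v_{2} = 0  ⟹  sig = ⟨2 | 0⟩
  P={3,6}:  v_{3} + v_{6} = 0  ⟹  sig = ⟨2 | 0⟩
  P={0,5}:  v_{0} + v_{5} = v_{6}  ⟹  sig = ⟨2 | 1⟩
  P={1,5}:  v_{1} + v_{5} = v_{3}  ⟹  sig = ⟨2 | 1⟩
  P={2,6}:  v_{2} + v_{6} = v_{5}  ⟹  sig = ⟨2 | 1⟩
  P={3,5}:  v_{3} + v_{5} = v_{2}  ⟹  sig = ⟨2 | 1⟩
  P={0,3}:  v_{0} + v_{3} = v_{4} + v_{8}  ⟹  sig = ⟨2 | 1 1⟩
  P={0,7}:  v_{0} + v_{7} = v_{3} + v_{8}  ⟹  sig = ⟨2 | 1 1⟩
  P={1,6}:  v_{1} + v_{6} = v_{4} + v_{8}  ⟹  sig = ⟨2 | 1 1⟩
  P={6,7}:  v_{6} + v_{7} = v_{2} + v_{8}  ⟹  sig = ⟨2 | 1 1⟩
  P={5,7}:  v_{5} + v_{7} = 2·v_{2} + v_{8}  ⟹  sig = ⟨2 | 1 2⟩
  P={1,7}:  v_{1} + v_{7} = 3·v_{3} + v_{8}  ⟹  sig = ⟨2 | 1 3⟩
  P={1,2}:  v_{1} + v_{2} = 2·v_{3}  ⟹  sig = ⟨2 | 2⟩
  P={4,7}:  v_{4} + v_{7} = 2·v_{3}  ⟹  sig = ⟨2 | 2⟩
  P={0,1}:  v_{0} + v_{1} = 2·v_{4} + 2·v_{8}  ⟹  sig = ⟨2 | 2 2⟩
  P={4,5,8}:  v_{4} + v_{5} + v_{8} = 0  ⟹  sig = ⟨3 | 0⟩
  P={2,3,8}:  v_{2} + v_{3} + v_{8} = v_{7}  ⟹  sig = ⟨3 | 1⟩
  P={2,4,8}:  v_{2} + v_{4} + v_{8} = v_{3}  ⟹  sig = ⟨3 | 1⟩
  P={3,4,8}:  v_{3} + v_{4} + v_{8} = v_{1}  ⟹  sig = ⟨3 | 1⟩
  P={4,6,8}:  v_{4} + v_{6} + v_{8} = v_{0}  ⟹  sig = ⟨3 | 1⟩

Signatures (|P|; sorted positive RHS coefficients), sorted:
    |P|=2: 15 collections, coeffs (), (), (1), (1), (1), (1), (1,1), (1,1), (1,1), (1,1), (1,2), (1,3), (2), (2), (2,2)
    |P|=3: 5 collections, coeffs (), (1), (1), (1), (1)


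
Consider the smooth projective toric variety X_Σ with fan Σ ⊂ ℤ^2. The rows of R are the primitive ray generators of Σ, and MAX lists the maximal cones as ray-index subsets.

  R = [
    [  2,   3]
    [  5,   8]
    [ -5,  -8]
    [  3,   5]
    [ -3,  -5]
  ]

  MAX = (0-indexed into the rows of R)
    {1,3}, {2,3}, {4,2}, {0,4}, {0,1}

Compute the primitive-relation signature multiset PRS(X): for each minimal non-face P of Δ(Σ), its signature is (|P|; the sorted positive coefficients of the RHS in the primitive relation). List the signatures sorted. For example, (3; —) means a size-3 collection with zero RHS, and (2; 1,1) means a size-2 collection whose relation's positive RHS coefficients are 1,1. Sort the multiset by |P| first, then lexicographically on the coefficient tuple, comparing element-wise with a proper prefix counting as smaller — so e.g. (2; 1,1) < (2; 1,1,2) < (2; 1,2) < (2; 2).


Δ(Σ) — 5 vertices, 5 min non-faces:

  {1,2}:  v_{1} + v_{2} = 0 — sig = (2; —)
  {3,4}:  v_{3} + v_{4} = 0 — sig = (2; —)
  {0,2}:  v_{0} + v_{2} = v_{4} — sig = (2; 1)
  {0,3}:  v_{0} + v_{3} = v_{1} — sig = (2; 1)
  {1,4}:  v_{1} + v_{4} = v_{0} — sig = (2; 1)

Sorted signature multiset PRS(X):
[(2; —), (2; —), (2; 1), (2; 1), (2; 1)]


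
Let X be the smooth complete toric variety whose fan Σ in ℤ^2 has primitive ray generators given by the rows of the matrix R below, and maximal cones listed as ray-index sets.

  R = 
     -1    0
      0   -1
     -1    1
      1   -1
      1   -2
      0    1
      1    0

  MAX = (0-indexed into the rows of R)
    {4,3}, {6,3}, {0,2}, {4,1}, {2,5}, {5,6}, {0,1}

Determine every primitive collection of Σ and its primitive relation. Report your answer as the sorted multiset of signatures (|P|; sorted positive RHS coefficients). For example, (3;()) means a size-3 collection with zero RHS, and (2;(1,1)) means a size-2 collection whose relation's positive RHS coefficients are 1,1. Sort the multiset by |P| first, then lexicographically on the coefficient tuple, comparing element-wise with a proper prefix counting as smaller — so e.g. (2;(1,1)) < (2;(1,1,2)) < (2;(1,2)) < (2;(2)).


14 collections generate NE(X_Σ); each relation:

  P={0,6}:  v_{0} + v_{6} = 0 ; sig = (2;())
  P={1,5}:  v_{1} + v_{5} = 0 ; sig = (2;())
  P={2,3}:  v_{2} + v_{3} = 0 ; sig = (2;())
  P={0,3}:  v_{0} + v_{3} = v_{1} ; sig = (2;(1))
  P={0,5}:  v_{0} + v_{5} = v_{2} ; sig = (2;(1))
  P={1,2}:  v_{1} + v_{2} = v_{0} ; sig = (2;(1))
  P={1,3}:  v_{1} + v_{3} = v_{4} ; sig = (2;(1))
  P={1,6}:  v_{1} + v_{6} = v_{3} ; sig = (2;(1))
  P={2,4}:  v_{2} + v_{4} = v_{1} ; sig = (2;(1))
  P={2,6}:  v_{2} + v_{6} = v_{5} ; sig = (2;(1))
  P={3,5}:  v_{3} + v_{5} = v_{6} ; sig = (2;(1))
  P={4,5}:  v_{4} + v_{5} = v_{3} ; sig = (2;(1))
  P={0,4}:  v_{0} + v_{4} = 2·v_{1} ; sig = (2;(2))
  P={4,6}:  v_{4} + v_{6} = 2·v_{3} ; sig = (2;(2))

Sorted signature multiset PRS(X):
[(2;()), (2;()), (2;()), (2;(1)), (2;(1)), (2;(1)), (2;(1)), (2;(1)), (2;(1)), (2;(1)), (2;(1)), (2;(1)), (2;(2)), (2;(2))]


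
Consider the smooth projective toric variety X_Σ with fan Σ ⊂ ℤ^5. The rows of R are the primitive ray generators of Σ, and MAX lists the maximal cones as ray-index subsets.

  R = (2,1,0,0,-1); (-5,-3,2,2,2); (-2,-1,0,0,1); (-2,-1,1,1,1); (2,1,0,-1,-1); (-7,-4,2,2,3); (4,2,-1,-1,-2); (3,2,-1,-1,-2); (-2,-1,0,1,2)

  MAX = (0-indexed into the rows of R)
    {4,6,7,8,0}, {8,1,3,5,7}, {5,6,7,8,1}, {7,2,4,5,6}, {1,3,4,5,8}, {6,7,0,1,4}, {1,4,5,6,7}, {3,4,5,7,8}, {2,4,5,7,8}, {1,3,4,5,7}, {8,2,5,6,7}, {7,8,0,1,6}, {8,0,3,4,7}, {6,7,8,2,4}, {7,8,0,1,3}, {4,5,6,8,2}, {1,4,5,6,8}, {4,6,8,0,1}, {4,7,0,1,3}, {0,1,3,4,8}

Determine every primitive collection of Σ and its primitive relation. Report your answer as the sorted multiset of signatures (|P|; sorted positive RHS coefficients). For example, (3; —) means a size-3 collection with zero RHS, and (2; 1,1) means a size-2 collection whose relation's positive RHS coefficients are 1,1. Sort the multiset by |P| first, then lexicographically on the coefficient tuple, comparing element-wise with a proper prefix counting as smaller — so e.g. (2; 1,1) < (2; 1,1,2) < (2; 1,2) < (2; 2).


The 7 primitive collections of Σ (r=9, n=5):

  {0,2}:  v_{0} + v_{2} = 0  →  sig = (2; —)
  {0,5}:  v_{0} + v_{5} = v_{1}  →  sig = (2; 1)
  {1,2}:  v_{1} + v_{2} = v_{5}  →  sig = (2; 1)
  {3,6}:  v_{3} + v_{6} = v_{0}  →  sig = (2; 1)
  {2,3}:  v_{2} + v_{3} = v_{4} + v_{5} + v_{7} + v_{8}  →  sig = (2; 1,1,1,1)
  {1,4,7,8}:  v_{1} + v_{4} + v_{7} + v_{8} = v_{3}  →  sig = (4; 1)
  {4,5,6,7,8}:  v_{4} + v_{5} + v_{6} + v_{7} + v_{8} = 0  →  sig = (5; —)

Sorted signature multiset PRS(X):
[(2; —), (2; 1), (2; 1), (2; 1), (2; 1,1,1,1), (4; 1), (5; —)]
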